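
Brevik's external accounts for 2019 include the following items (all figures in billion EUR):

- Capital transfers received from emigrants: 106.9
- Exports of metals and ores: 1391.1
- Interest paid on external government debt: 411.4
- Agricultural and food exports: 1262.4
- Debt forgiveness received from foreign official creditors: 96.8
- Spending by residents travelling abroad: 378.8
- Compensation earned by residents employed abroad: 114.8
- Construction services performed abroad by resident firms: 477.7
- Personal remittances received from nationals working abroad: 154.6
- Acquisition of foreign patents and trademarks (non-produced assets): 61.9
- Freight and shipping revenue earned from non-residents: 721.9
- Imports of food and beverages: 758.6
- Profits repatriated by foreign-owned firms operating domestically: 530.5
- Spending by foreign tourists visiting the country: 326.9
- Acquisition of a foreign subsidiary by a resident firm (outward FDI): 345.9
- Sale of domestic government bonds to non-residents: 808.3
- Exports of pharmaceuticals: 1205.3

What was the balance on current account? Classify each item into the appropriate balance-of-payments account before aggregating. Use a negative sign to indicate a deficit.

Goods: 1262.4 + 1391.1 - 758.6 + 1205.3 = 3100.2
Services: 477.7 + 326.9 + 721.9 - 378.8 = 1147.7
Primary income: -411.4 + 114.8 - 530.5 = -827.1
Secondary income: 154.6
Current account = 3100.2 + 1147.7 + (-827.1) + 154.6 = 3575.4
(Excluded from the current account — capital account: capital transfers received from emigrants 106.9, debt forgiveness received from foreign official creditors 96.8, acquisition of foreign patents and trademarks (non-produced assets) 61.9; financial account: acquisition of a foreign subsidiary by a resident firm (outward FDI) 345.9, sale of domestic government bonds to non-residents 808.3.)

3575.4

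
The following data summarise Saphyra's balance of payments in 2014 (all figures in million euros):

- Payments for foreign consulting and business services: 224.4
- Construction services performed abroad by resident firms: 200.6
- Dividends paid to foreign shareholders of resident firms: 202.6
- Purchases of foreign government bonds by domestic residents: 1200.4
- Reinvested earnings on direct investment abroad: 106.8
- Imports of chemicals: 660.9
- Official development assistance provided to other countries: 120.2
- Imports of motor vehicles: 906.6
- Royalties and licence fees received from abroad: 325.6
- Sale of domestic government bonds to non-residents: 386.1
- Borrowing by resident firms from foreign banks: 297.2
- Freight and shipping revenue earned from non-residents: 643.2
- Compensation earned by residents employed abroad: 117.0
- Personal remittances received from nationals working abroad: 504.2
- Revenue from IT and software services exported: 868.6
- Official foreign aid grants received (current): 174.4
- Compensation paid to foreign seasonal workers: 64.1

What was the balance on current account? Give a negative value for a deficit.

Goods: -660.9 - 906.6 = -1567.5
Services: 643.2 + 868.6 + 325.6 - 224.4 + 200.6 = 1813.6
Primary income: 117.0 - 202.6 + 106.8 - 64.1 = -42.9
Secondary income: -120.2 + 504.2 + 174.4 = 558.4
Current account = (-1567.5) + 1813.6 + (-42.9) + 558.4 = 761.6
(Excluded from the current account — financial account: purchases of foreign government bonds by domestic residents 1200.4, sale of domestic government bonds to non-residents 386.1, borrowing by resident firms from foreign banks 297.2.)

761.6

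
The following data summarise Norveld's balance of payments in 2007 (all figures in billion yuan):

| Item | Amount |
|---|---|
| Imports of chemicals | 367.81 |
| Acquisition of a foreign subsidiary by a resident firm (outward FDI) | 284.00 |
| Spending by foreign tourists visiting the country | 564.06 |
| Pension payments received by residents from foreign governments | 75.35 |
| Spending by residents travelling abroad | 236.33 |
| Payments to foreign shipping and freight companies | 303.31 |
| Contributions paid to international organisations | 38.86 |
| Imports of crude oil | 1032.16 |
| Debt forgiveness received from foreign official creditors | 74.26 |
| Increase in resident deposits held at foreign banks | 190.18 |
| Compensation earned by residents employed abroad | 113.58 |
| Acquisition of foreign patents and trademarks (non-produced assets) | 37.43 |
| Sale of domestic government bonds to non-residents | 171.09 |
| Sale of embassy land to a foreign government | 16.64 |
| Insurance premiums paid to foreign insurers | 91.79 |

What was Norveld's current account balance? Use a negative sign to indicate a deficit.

-1317.27

Goods: -367.81 - 1032.16 = -1399.97
Services: -236.33 + 564.06 - 303.31 - 91.79 = -67.37
Primary income: 113.58
Secondary income: 75.35 - 38.86 = 36.49
Current account = (-1399.97) + (-67.37) + 113.58 + 36.49 = -1317.27
(Excluded from the current account — financial account: acquisition of a foreign subsidiary by a resident firm (outward FDI) 284.00, increase in resident deposits held at foreign banks 190.18, sale of domestic government bonds to non-residents 171.09; capital account: debt forgiveness received from foreign official creditors 74.26, acquisition of foreign patents and trademarks (non-produced assets) 37.43, sale of embassy land to a foreign government 16.64.)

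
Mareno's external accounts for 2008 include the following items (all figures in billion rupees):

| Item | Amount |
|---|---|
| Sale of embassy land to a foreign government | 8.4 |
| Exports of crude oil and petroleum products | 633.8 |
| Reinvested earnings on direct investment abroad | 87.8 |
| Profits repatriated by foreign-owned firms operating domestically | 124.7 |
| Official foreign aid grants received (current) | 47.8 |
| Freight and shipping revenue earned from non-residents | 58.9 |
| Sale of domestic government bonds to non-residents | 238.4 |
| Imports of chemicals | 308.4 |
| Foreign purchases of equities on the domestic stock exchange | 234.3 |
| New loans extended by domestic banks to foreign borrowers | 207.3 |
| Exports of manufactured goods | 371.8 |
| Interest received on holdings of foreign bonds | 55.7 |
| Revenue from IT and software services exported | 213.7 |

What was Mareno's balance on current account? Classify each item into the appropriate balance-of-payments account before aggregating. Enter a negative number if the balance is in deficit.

1036.4

Goods: -308.4 + 371.8 + 633.8 = 697.2
Services: 58.9 + 213.7 = 272.6
Primary income: 87.8 + 55.7 - 124.7 = 18.8
Secondary income: 47.8
Current account = 697.2 + 272.6 + 18.8 + 47.8 = 1036.4
(Excluded from the current account — capital account: sale of embassy land to a foreign government 8.4; financial account: sale of domestic government bonds to non-residents 238.4, foreign purchases of equities on the domestic stock exchange 234.3, new loans extended by domestic banks to foreign borrowers 207.3.)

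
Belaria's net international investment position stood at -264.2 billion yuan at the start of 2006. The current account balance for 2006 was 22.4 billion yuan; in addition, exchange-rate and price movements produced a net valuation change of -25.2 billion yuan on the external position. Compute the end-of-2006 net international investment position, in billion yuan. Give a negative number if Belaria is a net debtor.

Change in NIIP = current account + net valuation change = 22.4 + (-25.2) = -2.8
End-of-year NIIP = -264.2 + (-2.8) = -267.0

-267.0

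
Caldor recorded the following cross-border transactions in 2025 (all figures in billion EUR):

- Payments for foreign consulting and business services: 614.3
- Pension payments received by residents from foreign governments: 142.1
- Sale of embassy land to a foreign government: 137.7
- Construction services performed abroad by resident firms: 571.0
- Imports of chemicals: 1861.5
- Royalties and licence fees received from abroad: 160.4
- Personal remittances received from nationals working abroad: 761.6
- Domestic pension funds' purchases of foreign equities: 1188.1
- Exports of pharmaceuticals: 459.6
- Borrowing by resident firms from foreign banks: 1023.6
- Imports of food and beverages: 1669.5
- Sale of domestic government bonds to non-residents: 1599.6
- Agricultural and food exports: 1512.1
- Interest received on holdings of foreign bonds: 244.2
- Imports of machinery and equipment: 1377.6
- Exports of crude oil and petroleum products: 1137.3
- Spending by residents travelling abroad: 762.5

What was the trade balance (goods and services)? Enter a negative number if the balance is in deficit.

-2445.0

Goods: -1861.5 + 459.6 + 1512.1 - 1669.5 + 1137.3 - 1377.6 = -1799.6
Services: 571.0 + 160.4 - 614.3 - 762.5 = -645.4
Trade balance = -1799.6 + (-645.4) = -2445.0
(Excluded from the trade balance — secondary income: pension payments received by residents from foreign governments 142.1, personal remittances received from nationals working abroad 761.6; capital account: sale of embassy land to a foreign government 137.7; financial account: domestic pension funds' purchases of foreign equities 1188.1, borrowing by resident firms from foreign banks 1023.6, sale of domestic government bonds to non-residents 1599.6; primary income: interest received on holdings of foreign bonds 244.2.)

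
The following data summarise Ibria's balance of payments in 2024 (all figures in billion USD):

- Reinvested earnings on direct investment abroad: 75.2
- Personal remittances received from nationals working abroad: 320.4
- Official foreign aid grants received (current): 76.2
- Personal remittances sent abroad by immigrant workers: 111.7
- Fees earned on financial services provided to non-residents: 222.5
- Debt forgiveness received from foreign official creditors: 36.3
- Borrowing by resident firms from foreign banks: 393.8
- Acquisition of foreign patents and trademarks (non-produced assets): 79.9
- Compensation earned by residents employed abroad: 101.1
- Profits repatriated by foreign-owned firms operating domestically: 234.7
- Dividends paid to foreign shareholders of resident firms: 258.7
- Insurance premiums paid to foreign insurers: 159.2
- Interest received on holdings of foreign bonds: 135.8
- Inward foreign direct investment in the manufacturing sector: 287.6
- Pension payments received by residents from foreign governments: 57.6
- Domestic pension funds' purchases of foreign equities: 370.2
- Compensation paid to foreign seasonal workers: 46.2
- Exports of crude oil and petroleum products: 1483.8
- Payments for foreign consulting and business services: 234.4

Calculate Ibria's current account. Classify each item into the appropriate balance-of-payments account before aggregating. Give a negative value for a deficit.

Goods: 1483.8
Services: 222.5 - 159.2 - 234.4 = -171.1
Primary income: -234.7 - 46.2 + 135.8 + 101.1 + 75.2 - 258.7 = -227.5
Secondary income: 57.6 + 320.4 + 76.2 - 111.7 = 342.5
Current account = 1483.8 + (-171.1) + (-227.5) + 342.5 = 1427.7
(Excluded from the current account — capital account: debt forgiveness received from foreign official creditors 36.3, acquisition of foreign patents and trademarks (non-produced assets) 79.9; financial account: borrowing by resident firms from foreign banks 393.8, inward foreign direct investment in the manufacturing sector 287.6, domestic pension funds' purchases of foreign equities 370.2.)

1427.7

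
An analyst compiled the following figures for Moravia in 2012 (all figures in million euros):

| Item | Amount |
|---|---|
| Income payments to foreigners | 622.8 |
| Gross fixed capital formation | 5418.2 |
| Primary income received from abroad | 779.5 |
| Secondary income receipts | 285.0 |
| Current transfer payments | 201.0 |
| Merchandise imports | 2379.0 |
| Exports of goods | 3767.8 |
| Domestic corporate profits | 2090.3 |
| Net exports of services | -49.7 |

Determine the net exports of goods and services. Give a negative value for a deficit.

Goods balance = 3767.8 - 2379.0 = 1388.8
Services balance = -49.7
Trade balance (goods + services) = 1388.8 + (-49.7) = 1339.1

1339.1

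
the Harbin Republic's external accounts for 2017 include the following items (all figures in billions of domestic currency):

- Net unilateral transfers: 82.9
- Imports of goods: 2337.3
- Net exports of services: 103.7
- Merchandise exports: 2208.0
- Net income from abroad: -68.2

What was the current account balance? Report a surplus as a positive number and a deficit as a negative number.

Goods balance = 2208.0 - 2337.3 = -129.3
Services balance = 103.7
Trade balance (goods + services) = -129.3 + 103.7 = -25.6
Net primary income = -68.2
Net secondary income = 82.9
Current account = -25.6 + (-68.2) + 82.9 = -10.9

-10.9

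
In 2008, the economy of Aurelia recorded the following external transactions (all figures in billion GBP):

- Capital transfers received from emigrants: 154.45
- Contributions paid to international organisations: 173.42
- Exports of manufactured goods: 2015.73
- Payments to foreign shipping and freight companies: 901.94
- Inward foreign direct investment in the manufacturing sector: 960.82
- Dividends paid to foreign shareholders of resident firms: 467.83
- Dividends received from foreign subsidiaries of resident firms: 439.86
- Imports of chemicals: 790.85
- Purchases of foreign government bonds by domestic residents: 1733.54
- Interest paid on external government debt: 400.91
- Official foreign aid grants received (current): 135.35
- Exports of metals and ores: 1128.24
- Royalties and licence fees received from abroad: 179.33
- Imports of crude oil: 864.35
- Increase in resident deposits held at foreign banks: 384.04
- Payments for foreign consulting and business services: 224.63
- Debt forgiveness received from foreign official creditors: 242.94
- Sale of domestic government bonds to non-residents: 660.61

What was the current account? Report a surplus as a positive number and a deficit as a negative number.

Goods: 2015.73 - 864.35 + 1128.24 - 790.85 = 1488.77
Services: -901.94 + 179.33 - 224.63 = -947.24
Primary income: -400.91 + 439.86 - 467.83 = -428.88
Secondary income: -173.42 + 135.35 = -38.07
Current account = 1488.77 + (-947.24) + (-428.88) + (-38.07) = 74.58
(Excluded from the current account — capital account: capital transfers received from emigrants 154.45, debt forgiveness received from foreign official creditors 242.94; financial account: inward foreign direct investment in the manufacturing sector 960.82, purchases of foreign government bonds by domestic residents 1733.54, increase in resident deposits held at foreign banks 384.04, sale of domestic government bonds to non-residents 660.61.)

74.58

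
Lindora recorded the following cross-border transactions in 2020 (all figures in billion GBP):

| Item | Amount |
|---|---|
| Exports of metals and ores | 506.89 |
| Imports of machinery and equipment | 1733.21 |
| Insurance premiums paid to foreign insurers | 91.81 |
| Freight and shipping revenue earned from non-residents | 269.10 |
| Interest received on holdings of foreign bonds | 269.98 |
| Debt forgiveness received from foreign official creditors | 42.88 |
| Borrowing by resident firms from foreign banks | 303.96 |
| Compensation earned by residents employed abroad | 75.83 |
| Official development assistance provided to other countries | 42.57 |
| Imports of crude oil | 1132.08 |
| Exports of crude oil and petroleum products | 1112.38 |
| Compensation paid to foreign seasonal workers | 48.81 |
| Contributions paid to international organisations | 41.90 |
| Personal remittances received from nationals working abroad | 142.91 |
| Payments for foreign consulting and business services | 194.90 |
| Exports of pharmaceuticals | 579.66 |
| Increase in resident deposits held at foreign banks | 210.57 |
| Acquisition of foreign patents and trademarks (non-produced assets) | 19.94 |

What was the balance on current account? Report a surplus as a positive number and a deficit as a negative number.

Goods: 506.89 + 579.66 + 1112.38 - 1733.21 - 1132.08 = -666.36
Services: -91.81 - 194.90 + 269.10 = -17.61
Primary income: -48.81 + 75.83 + 269.98 = 297.00
Secondary income: -41.90 - 42.57 + 142.91 = 58.44
Current account = (-666.36) + (-17.61) + 297.00 + 58.44 = -328.53
(Excluded from the current account — capital account: debt forgiveness received from foreign official creditors 42.88, acquisition of foreign patents and trademarks (non-produced assets) 19.94; financial account: borrowing by resident firms from foreign banks 303.96, increase in resident deposits held at foreign banks 210.57.)

-328.53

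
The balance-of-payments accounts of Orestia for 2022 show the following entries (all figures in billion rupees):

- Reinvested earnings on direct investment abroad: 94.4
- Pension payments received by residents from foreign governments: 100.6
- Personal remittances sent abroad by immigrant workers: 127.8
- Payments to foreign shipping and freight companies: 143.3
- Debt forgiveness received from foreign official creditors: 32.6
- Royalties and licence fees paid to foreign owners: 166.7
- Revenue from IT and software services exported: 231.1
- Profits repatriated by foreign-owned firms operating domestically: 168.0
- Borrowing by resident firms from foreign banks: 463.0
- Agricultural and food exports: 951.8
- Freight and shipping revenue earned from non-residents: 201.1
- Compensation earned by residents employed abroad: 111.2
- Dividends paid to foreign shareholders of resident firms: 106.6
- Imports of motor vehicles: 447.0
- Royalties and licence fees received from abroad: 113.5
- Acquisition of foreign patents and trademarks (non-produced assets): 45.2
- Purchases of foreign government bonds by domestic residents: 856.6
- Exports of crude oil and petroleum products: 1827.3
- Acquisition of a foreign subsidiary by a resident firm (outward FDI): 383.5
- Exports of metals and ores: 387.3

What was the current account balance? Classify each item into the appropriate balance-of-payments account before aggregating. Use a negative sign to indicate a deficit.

Goods: 387.3 + 951.8 + 1827.3 - 447.0 = 2719.4
Services: 231.1 + 113.5 - 166.7 + 201.1 - 143.3 = 235.7
Primary income: -168.0 + 94.4 - 106.6 + 111.2 = -69.0
Secondary income: 100.6 - 127.8 = -27.2
Current account = 2719.4 + 235.7 + (-69.0) + (-27.2) = 2858.9
(Excluded from the current account — capital account: debt forgiveness received from foreign official creditors 32.6, acquisition of foreign patents and trademarks (non-produced assets) 45.2; financial account: borrowing by resident firms from foreign banks 463.0, purchases of foreign government bonds by domestic residents 856.6, acquisition of a foreign subsidiary by a resident firm (outward FDI) 383.5.)

2858.9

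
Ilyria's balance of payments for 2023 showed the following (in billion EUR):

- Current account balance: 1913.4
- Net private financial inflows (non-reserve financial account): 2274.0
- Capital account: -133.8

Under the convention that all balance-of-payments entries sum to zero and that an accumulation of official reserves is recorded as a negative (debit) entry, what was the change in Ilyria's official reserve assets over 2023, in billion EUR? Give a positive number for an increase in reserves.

4053.6

Official reserve transactions balance = -(1913.4 + (-133.8) + 2274.0) = -4053.6
An accumulation of reserves is recorded as a debit (negative entry), so the change in the stock of reserves is the negative of that balance.
Change in official reserves = -(-4053.6) = 4053.6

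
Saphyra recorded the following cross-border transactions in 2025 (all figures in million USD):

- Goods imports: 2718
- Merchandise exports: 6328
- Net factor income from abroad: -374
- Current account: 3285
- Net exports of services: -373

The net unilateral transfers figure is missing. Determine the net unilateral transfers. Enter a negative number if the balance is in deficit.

422

Current account = goods balance + services balance + net primary income + net secondary income
Sum of the known components = 2863
Net unilateral transfers = CA - (known components) = 3285 - 2863 = 422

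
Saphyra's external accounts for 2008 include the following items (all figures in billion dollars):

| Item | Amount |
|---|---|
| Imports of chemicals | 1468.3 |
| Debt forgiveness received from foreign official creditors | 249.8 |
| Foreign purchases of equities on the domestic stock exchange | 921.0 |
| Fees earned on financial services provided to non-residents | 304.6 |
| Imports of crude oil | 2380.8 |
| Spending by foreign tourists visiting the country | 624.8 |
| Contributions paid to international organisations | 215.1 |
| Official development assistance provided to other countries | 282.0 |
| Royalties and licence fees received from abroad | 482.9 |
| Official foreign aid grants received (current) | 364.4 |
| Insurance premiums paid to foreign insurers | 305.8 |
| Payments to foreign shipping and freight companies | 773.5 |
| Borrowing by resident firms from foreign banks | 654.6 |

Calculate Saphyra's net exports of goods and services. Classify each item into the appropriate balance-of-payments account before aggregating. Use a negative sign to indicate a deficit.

Goods: -1468.3 - 2380.8 = -3849.1
Services: 482.9 + 304.6 + 624.8 - 305.8 - 773.5 = 333.0
Trade balance = -3849.1 + 333.0 = -3516.1
(Excluded from the trade balance — capital account: debt forgiveness received from foreign official creditors 249.8; financial account: foreign purchases of equities on the domestic stock exchange 921.0, borrowing by resident firms from foreign banks 654.6; secondary income: contributions paid to international organisations 215.1, official development assistance provided to other countries 282.0, official foreign aid grants received (current) 364.4.)

-3516.1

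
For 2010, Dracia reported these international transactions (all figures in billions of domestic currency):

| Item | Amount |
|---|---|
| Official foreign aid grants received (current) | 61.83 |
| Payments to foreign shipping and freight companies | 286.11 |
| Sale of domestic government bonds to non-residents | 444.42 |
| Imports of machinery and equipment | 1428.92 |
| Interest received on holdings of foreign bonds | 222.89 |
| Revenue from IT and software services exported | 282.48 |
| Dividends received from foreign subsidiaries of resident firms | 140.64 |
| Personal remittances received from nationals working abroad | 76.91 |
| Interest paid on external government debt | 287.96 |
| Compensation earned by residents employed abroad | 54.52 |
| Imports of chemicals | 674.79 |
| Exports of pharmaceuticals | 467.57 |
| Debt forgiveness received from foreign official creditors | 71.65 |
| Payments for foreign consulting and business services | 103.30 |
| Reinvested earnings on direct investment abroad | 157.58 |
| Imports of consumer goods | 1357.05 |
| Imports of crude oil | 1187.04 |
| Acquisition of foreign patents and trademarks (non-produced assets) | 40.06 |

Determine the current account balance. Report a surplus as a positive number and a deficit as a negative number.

Goods: -1428.92 + 467.57 - 674.79 - 1187.04 - 1357.05 = -4180.23
Services: -286.11 + 282.48 - 103.30 = -106.93
Primary income: 140.64 - 287.96 + 222.89 + 157.58 + 54.52 = 287.67
Secondary income: 76.91 + 61.83 = 138.74
Current account = (-4180.23) + (-106.93) + 287.67 + 138.74 = -3860.75
(Excluded from the current account — financial account: sale of domestic government bonds to non-residents 444.42; capital account: debt forgiveness received from foreign official creditors 71.65, acquisition of foreign patents and trademarks (non-produced assets) 40.06.)

-3860.75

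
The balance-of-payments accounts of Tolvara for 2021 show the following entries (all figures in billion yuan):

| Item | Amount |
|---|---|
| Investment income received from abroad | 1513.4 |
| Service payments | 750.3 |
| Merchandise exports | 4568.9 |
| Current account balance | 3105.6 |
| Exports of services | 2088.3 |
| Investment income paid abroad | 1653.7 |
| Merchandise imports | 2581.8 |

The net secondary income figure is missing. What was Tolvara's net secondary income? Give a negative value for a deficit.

-79.2

Current account = goods balance + services balance + net primary income + net secondary income
Sum of the known components = 3184.8
Net secondary income = CA - (known components) = 3105.6 - 3184.8 = -79.2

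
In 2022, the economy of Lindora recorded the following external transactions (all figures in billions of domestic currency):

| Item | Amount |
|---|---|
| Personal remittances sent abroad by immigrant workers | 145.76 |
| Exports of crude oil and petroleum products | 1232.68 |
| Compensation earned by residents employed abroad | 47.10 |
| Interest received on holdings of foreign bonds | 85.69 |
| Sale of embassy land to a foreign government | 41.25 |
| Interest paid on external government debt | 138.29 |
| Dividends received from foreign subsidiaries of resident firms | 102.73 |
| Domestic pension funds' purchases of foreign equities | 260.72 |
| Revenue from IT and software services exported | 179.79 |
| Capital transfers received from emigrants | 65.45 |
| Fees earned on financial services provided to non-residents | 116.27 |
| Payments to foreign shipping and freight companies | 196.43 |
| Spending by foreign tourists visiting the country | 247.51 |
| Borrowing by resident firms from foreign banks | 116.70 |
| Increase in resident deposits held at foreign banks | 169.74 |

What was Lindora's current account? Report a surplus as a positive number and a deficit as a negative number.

1531.29

Goods: 1232.68
Services: 116.27 + 179.79 + 247.51 - 196.43 = 347.14
Primary income: 47.10 + 102.73 + 85.69 - 138.29 = 97.23
Secondary income: -145.76
Current account = 1232.68 + 347.14 + 97.23 + (-145.76) = 1531.29
(Excluded from the current account — capital account: sale of embassy land to a foreign government 41.25, capital transfers received from emigrants 65.45; financial account: domestic pension funds' purchases of foreign equities 260.72, borrowing by resident firms from foreign banks 116.70, increase in resident deposits held at foreign banks 169.74.)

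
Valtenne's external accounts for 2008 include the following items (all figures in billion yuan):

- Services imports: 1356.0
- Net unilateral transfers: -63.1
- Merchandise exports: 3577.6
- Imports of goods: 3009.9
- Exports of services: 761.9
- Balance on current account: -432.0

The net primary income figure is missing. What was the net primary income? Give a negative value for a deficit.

Current account = goods balance + services balance + net primary income + net secondary income
Sum of the known components = -89.5
Net primary income = CA - (known components) = -432.0 - (-89.5) = -342.5

-342.5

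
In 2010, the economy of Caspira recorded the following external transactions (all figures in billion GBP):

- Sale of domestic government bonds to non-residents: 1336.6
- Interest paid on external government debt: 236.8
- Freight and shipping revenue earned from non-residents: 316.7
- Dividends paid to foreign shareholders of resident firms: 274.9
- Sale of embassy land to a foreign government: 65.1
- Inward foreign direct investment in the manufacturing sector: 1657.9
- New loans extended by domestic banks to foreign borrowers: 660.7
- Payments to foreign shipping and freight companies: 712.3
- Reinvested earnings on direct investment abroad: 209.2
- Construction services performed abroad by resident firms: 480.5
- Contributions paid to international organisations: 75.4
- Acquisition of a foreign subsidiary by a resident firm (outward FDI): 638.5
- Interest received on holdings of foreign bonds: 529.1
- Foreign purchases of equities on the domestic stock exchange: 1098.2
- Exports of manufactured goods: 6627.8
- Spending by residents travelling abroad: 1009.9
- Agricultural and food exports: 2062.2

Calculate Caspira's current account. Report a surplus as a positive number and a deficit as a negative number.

Goods: 2062.2 + 6627.8 = 8690.0
Services: 480.5 - 1009.9 + 316.7 - 712.3 = -925.0
Primary income: 529.1 + 209.2 - 274.9 - 236.8 = 226.6
Secondary income: -75.4
Current account = 8690.0 + (-925.0) + 226.6 + (-75.4) = 7916.2
(Excluded from the current account — financial account: sale of domestic government bonds to non-residents 1336.6, inward foreign direct investment in the manufacturing sector 1657.9, new loans extended by domestic banks to foreign borrowers 660.7, acquisition of a foreign subsidiary by a resident firm (outward FDI) 638.5, foreign purchases of equities on the domestic stock exchange 1098.2; capital account: sale of embassy land to a foreign government 65.1.)

7916.2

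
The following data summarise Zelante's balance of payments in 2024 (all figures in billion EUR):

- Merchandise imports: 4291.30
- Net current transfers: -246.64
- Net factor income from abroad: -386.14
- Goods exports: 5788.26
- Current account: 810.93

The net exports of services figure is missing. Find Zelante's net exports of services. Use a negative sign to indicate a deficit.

Current account = goods balance + services balance + net primary income + net secondary income
Sum of the known components = 864.18
Net exports of services = CA - (known components) = 810.93 - 864.18 = -53.25

-53.25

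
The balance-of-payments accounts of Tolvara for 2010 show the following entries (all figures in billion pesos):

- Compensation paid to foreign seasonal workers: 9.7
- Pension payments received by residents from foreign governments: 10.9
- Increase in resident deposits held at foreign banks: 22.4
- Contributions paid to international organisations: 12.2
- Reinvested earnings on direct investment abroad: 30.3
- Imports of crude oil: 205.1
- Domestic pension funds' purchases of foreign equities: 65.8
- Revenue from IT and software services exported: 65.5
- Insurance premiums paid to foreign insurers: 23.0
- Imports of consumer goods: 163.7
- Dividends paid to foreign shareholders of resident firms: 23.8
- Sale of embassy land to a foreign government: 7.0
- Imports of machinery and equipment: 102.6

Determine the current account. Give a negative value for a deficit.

-433.4

Goods: -163.7 - 205.1 - 102.6 = -471.4
Services: -23.0 + 65.5 = 42.5
Primary income: -23.8 - 9.7 + 30.3 = -3.2
Secondary income: 10.9 - 12.2 = -1.3
Current account = (-471.4) + 42.5 + (-3.2) + (-1.3) = -433.4
(Excluded from the current account — financial account: increase in resident deposits held at foreign banks 22.4, domestic pension funds' purchases of foreign equities 65.8; capital account: sale of embassy land to a foreign government 7.0.)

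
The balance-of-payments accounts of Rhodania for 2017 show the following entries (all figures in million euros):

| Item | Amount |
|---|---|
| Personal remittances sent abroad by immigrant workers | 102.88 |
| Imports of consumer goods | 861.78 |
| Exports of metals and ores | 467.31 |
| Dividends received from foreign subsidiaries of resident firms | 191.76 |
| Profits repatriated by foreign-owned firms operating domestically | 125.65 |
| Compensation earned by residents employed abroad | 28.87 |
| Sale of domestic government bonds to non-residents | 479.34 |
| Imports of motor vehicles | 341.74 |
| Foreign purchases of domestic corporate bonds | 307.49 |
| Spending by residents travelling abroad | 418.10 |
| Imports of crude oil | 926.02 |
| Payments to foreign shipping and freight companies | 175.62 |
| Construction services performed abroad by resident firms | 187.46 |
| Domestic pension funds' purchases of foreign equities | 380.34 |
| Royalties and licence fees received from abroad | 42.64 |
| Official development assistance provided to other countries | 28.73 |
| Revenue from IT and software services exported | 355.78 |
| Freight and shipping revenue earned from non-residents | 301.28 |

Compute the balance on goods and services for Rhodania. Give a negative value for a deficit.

-1368.79

Goods: -926.02 - 341.74 + 467.31 - 861.78 = -1662.23
Services: -175.62 + 42.64 - 418.10 + 301.28 + 187.46 + 355.78 = 293.44
Trade balance = -1662.23 + 293.44 = -1368.79
(Excluded from the trade balance — secondary income: personal remittances sent abroad by immigrant workers 102.88, official development assistance provided to other countries 28.73; primary income: dividends received from foreign subsidiaries of resident firms 191.76, profits repatriated by foreign-owned firms operating domestically 125.65, compensation earned by residents employed abroad 28.87; financial account: sale of domestic government bonds to non-residents 479.34, foreign purchases of domestic corporate bonds 307.49, domestic pension funds' purchases of foreign equities 380.34.)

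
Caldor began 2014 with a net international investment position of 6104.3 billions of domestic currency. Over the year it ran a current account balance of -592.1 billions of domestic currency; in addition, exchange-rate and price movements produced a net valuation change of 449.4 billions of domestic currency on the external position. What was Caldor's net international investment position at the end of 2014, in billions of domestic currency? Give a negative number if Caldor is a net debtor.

5961.6

Change in NIIP = current account + net valuation change = -592.1 + 449.4 = -142.7
End-of-year NIIP = 6104.3 + (-142.7) = 5961.6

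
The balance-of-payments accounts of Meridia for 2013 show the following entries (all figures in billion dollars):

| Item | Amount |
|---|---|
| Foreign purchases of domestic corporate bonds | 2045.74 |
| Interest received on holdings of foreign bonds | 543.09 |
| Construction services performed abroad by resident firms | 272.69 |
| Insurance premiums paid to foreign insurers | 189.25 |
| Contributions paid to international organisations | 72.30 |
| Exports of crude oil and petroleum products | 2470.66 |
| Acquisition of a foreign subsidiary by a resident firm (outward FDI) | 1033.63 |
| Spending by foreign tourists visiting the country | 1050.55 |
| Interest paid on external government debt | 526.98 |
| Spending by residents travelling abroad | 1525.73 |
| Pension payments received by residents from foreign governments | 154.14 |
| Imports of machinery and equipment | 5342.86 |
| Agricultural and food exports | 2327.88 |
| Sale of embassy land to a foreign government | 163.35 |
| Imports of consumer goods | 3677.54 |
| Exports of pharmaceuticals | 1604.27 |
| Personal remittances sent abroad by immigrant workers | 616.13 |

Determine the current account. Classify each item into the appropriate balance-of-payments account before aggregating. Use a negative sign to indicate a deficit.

-3527.51

Goods: -5342.86 + 1604.27 + 2470.66 - 3677.54 + 2327.88 = -2617.59
Services: -189.25 - 1525.73 + 1050.55 + 272.69 = -391.74
Primary income: -526.98 + 543.09 = 16.11
Secondary income: -616.13 + 154.14 - 72.30 = -534.29
Current account = (-2617.59) + (-391.74) + 16.11 + (-534.29) = -3527.51
(Excluded from the current account — financial account: foreign purchases of domestic corporate bonds 2045.74, acquisition of a foreign subsidiary by a resident firm (outward FDI) 1033.63; capital account: sale of embassy land to a foreign government 163.35.)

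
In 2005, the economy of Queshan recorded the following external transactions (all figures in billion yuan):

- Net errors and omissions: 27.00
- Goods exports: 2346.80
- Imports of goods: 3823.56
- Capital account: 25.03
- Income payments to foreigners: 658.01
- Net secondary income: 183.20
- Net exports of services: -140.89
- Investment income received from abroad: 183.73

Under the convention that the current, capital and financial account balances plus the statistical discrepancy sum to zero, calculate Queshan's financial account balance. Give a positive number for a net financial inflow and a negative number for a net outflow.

1856.70

Goods balance = 2346.80 - 3823.56 = -1476.76
Services balance = -140.89
Trade balance (goods + services) = -1476.76 + (-140.89) = -1617.65
Net primary income = 183.73 - 658.01 = -474.28
Net secondary income = 183.20
Current account = -1617.65 + (-474.28) + 183.20 = -1908.73
Financial account = -(-1908.73 + 25.03 + 27.00) = 1856.70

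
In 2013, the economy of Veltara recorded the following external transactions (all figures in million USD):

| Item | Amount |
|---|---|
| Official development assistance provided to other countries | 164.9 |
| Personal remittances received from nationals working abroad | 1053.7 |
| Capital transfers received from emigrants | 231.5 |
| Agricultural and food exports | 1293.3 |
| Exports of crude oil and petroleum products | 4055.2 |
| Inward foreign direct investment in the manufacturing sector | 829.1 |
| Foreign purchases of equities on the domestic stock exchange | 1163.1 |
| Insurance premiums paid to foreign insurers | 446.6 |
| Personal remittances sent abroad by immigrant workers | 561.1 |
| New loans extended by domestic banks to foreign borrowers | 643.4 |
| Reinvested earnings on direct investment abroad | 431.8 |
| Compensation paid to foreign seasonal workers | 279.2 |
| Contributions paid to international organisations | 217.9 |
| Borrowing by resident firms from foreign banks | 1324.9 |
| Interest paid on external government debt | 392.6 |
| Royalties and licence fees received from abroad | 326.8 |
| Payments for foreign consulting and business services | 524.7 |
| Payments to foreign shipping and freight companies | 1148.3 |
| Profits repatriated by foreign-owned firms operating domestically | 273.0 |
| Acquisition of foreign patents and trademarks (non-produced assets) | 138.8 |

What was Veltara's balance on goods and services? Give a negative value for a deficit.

3555.7

Goods: 1293.3 + 4055.2 = 5348.5
Services: -1148.3 - 446.6 - 524.7 + 326.8 = -1792.8
Trade balance = 5348.5 + (-1792.8) = 3555.7
(Excluded from the trade balance — secondary income: official development assistance provided to other countries 164.9, personal remittances received from nationals working abroad 1053.7, personal remittances sent abroad by immigrant workers 561.1, contributions paid to international organisations 217.9; capital account: capital transfers received from emigrants 231.5, acquisition of foreign patents and trademarks (non-produced assets) 138.8; financial account: inward foreign direct investment in the manufacturing sector 829.1, foreign purchases of equities on the domestic stock exchange 1163.1, new loans extended by domestic banks to foreign borrowers 643.4, borrowing by resident firms from foreign banks 1324.9; primary income: reinvested earnings on direct investment abroad 431.8, compensation paid to foreign seasonal workers 279.2, interest paid on external government debt 392.6, profits repatriated by foreign-owned firms operating domestically 273.0.)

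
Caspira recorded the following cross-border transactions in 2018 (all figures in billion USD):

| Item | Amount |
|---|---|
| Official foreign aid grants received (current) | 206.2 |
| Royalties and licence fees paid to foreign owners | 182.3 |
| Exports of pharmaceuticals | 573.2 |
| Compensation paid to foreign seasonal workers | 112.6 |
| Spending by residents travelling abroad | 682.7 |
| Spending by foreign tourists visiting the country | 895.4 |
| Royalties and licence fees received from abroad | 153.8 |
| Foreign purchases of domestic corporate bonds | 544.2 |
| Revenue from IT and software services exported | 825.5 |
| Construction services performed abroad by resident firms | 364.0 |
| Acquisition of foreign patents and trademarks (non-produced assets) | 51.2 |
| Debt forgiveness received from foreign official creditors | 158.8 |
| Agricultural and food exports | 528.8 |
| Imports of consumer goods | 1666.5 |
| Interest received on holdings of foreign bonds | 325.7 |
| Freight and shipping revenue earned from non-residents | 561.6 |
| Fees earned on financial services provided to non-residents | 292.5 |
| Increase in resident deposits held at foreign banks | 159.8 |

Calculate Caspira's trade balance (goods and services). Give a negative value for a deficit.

Goods: 573.2 + 528.8 - 1666.5 = -564.5
Services: 364.0 + 292.5 + 153.8 - 682.7 - 182.3 + 825.5 + 561.6 + 895.4 = 2227.8
Trade balance = -564.5 + 2227.8 = 1663.3
(Excluded from the trade balance — secondary income: official foreign aid grants received (current) 206.2; primary income: compensation paid to foreign seasonal workers 112.6, interest received on holdings of foreign bonds 325.7; financial account: foreign purchases of domestic corporate bonds 544.2, increase in resident deposits held at foreign banks 159.8; capital account: acquisition of foreign patents and trademarks (non-produced assets) 51.2, debt forgiveness received from foreign official creditors 158.8.)

1663.3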